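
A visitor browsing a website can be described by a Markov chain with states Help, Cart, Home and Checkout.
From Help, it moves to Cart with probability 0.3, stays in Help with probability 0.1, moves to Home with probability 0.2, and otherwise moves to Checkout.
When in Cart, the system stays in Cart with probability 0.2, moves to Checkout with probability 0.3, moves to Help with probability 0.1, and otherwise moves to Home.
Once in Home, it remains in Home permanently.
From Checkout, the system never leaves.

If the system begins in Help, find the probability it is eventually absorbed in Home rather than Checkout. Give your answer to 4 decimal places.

Let h(s) be the probability of absorption at Home starting from transient state s. Then h(Home) = 1 and h(Checkout) = 0. By first-step analysis:
h(Help) = 0.1·h(Help) + 0.3·h(Cart) + 0.2·1 + 0.4·0
h(Cart) = 0.1·h(Help) + 0.2·h(Cart) + 0.4·1 + 0.3·0
Solving: h(Help) = 0.4058, h(Cart) = 0.5507.
Starting from Help, the probability is 0.4058.

0.4058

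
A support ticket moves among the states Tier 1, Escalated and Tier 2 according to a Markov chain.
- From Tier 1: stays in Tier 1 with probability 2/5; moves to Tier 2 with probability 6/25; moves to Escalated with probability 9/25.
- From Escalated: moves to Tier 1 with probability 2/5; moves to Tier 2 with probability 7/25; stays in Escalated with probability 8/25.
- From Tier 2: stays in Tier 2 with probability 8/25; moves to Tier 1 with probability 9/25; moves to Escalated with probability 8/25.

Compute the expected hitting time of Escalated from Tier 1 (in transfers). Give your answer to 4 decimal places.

2.8607

Let t(s) be the expected number of transfers to first reach Escalated from state s, with t(Escalated) = 0. Conditioning on the first transfer:
t(Tier 1) = 1 + 0.4·t(Tier 1) + 0.24·t(Tier 2)
t(Tier 2) = 1 + 0.36·t(Tier 1) + 0.32·t(Tier 2)
Solving: t(Tier 1) = 2.8607, t(Tier 2) = 2.9851.
Expected transfers from Tier 1 to Escalated: 2.8607.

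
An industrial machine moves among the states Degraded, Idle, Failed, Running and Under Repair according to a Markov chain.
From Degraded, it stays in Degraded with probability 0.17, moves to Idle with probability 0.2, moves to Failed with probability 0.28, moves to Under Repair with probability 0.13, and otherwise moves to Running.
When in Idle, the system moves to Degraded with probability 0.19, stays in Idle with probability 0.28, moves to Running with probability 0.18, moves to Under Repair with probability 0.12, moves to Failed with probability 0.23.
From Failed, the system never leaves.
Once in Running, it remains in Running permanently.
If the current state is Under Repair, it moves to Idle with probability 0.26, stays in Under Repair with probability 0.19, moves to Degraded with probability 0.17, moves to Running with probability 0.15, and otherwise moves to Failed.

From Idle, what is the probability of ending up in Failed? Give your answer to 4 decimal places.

Let h(s) be the probability of absorption at Failed starting from transient state s. Then h(Failed) = 1 and h(Running) = 0. By first-step analysis:
h(Degraded) = 0.17·h(Degraded) + 0.2·h(Idle) + 0.28·1 + 0.22·0 + 0.13·h(Under Repair)
h(Idle) = 0.19·h(Degraded) + 0.28·h(Idle) + 0.23·1 + 0.18·0 + 0.12·h(Under Repair)
h(Under Repair) = 0.17·h(Degraded) + 0.26·h(Idle) + 0.23·1 + 0.15·0 + 0.19·h(Under Repair)
Solving: h(Degraded) = 0.5652, h(Idle) = 0.5660, h(Under Repair) = 0.5843.
Starting from Idle, the probability is 0.5660.

0.5660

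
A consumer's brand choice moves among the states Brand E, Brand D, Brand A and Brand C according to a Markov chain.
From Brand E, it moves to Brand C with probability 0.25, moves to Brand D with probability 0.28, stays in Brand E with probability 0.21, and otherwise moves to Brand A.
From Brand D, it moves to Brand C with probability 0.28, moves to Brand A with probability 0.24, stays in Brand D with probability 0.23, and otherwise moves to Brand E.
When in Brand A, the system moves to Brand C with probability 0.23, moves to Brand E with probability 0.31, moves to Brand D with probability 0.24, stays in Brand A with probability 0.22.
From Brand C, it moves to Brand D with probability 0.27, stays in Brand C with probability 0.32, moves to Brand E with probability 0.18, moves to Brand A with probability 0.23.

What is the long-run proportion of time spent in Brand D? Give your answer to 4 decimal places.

Let the stationary distribution be π with π = πP and π_1 + π_2 + π_3 + π_4 = 1.
π_1 = 0.21·π_1 + 0.25·π_2 + 0.31·π_3 + 0.18·π_4
π_2 = 0.28·π_1 + 0.23·π_2 + 0.24·π_3 + 0.27·π_4
π_3 = 0.26·π_1 + 0.24·π_2 + 0.22·π_3 + 0.23·π_4
Solving with the normalization constraint gives π = (0.2358, 0.2550, 0.2373, 0.2719).
So the stationary probability of Brand D is 0.2550.

0.2550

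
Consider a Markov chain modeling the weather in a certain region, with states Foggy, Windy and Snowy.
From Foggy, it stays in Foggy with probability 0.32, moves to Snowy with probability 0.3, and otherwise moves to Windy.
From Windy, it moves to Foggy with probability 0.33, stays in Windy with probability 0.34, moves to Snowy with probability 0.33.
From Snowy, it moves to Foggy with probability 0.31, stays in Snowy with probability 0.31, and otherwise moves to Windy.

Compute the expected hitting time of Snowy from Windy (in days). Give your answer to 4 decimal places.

3.1231

Let t(s) be the expected number of days to first reach Snowy from state s, with t(Snowy) = 0. Conditioning on the first day:
t(Foggy) = 1 + 0.32·t(Foggy) + 0.38·t(Windy)
t(Windy) = 1 + 0.33·t(Foggy) + 0.34·t(Windy)
Solving: t(Foggy) = 3.2158, t(Windy) = 3.1231.
Expected days from Windy to Snowy: 3.1231.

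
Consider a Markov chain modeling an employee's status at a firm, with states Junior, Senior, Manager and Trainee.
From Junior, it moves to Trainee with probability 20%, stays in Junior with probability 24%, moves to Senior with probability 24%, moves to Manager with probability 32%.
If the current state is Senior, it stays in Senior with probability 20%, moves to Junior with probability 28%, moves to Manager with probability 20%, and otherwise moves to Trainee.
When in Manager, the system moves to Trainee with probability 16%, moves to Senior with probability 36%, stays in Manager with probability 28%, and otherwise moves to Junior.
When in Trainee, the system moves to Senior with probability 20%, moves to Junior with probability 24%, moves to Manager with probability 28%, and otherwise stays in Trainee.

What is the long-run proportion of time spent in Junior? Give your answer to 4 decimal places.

0.2393

Let the stationary distribution be π with π = πP and π_1 + π_2 + π_3 + π_4 = 1.
π_1 = 0.24·π_1 + 0.28·π_2 + 0.2·π_3 + 0.24·π_4
π_2 = 0.24·π_1 + 0.2·π_2 + 0.36·π_3 + 0.2·π_4
π_3 = 0.32·π_1 + 0.2·π_2 + 0.28·π_3 + 0.28·π_4
Solving with the normalization constraint gives π = (0.2393, 0.2527, 0.2694, 0.2386).
So the stationary probability of Junior is 0.2393.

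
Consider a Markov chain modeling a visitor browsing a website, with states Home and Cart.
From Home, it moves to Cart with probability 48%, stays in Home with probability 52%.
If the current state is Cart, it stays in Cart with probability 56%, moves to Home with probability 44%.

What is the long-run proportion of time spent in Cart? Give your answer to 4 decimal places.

0.5217

Let the stationary distribution be π with π = πP and π_1 + π_2 = 1.
π_1 = 0.52·π_1 + 0.44·π_2
Solving with the normalization constraint gives π = (0.4783, 0.5217).
So the stationary probability of Cart is 0.5217.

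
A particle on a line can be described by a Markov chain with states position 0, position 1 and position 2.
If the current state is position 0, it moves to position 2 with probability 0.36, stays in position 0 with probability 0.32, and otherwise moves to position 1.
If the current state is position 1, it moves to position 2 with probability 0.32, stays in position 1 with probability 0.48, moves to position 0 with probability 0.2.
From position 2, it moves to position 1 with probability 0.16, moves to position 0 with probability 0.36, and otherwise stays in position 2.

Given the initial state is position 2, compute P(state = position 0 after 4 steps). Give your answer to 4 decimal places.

Propagate the distribution vector 4 steps from position 2.
After 0 steps: (0.0000, 0.0000, 1.0000)
After 1 step: (0.3600, 0.1600, 0.4800)
After 2 steps: (0.3200, 0.2688, 0.4112)
After 3 steps: (0.3042, 0.2972, 0.3986)
After 4 steps: (0.3003, 0.3038, 0.3959)
P(in position 0 after 4 steps) = 0.3003

0.3003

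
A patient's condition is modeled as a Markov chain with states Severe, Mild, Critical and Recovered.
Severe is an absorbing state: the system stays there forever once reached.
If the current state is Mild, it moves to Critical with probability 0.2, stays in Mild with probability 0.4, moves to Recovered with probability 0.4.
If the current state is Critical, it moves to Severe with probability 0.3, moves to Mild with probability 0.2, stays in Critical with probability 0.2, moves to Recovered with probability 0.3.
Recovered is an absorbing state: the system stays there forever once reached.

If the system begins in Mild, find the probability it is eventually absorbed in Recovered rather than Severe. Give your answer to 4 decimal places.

0.8636

Let h(s) be the probability of absorption at Recovered starting from transient state s. Then h(Recovered) = 1 and h(Severe) = 0. By first-step analysis:
h(Mild) = 0.4·h(Mild) + 0.2·h(Critical) + 0.4·1
h(Critical) = 0.3·0 + 0.2·h(Mild) + 0.2·h(Critical) + 0.3·1
Solving: h(Mild) = 0.8636, h(Critical) = 0.5909.
Starting from Mild, the probability is 0.8636.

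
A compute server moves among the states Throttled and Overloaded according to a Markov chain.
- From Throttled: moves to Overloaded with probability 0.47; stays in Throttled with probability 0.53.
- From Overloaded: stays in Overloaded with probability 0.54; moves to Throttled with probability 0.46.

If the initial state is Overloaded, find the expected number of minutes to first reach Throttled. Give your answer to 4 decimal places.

2.1739

Let t(s) be the expected number of minutes to first reach Throttled from state s, with t(Throttled) = 0. Conditioning on the first minute:
t(Overloaded) = 1 + 0.54·t(Overloaded)
Solving: t(Overloaded) = 2.1739.
Expected minutes from Overloaded to Throttled: 2.1739.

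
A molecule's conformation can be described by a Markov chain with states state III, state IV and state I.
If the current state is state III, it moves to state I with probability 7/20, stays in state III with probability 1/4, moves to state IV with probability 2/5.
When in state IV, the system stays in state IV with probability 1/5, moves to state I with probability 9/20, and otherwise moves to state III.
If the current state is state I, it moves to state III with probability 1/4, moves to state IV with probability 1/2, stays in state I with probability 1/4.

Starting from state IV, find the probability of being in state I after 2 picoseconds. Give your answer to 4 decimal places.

0.3250

Sum over the intermediate state after 1 picosecond:
P = P(state IV→state III)·P(state III→state I) + P(state IV→state IV)·P(state IV→state I) + P(state IV→state I)·P(state I→state I)
  = 0.35×0.35 + 0.2×0.45 + 0.45×0.25
  = 0.1225 + 0.0900 + 0.1125 = 0.3250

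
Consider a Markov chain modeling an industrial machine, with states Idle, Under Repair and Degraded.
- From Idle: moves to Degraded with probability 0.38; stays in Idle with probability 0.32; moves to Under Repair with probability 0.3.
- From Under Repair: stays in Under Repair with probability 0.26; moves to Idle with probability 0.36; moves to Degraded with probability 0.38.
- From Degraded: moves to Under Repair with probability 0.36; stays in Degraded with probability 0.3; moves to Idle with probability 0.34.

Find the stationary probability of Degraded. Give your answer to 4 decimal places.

0.3519

Let the stationary distribution be π with π = πP and π_1 + π_2 + π_3 = 1.
π_1 = 0.32·π_1 + 0.36·π_2 + 0.34·π_3
π_2 = 0.3·π_1 + 0.26·π_2 + 0.36·π_3
Solving with the normalization constraint gives π = (0.3394, 0.3088, 0.3519).
So the stationary probability of Degraded is 0.3519.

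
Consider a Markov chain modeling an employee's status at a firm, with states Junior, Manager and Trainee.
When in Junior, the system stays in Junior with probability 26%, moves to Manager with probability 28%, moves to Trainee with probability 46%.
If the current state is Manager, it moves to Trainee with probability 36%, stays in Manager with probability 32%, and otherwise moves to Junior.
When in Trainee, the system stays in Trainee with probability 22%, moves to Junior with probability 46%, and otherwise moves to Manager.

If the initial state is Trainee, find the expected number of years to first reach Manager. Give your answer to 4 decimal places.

Let t(s) be the expected number of years to first reach Manager from state s, with t(Manager) = 0. Conditioning on the first year:
t(Junior) = 1 + 0.26·t(Junior) + 0.46·t(Trainee)
t(Trainee) = 1 + 0.46·t(Junior) + 0.22·t(Trainee)
Solving: t(Junior) = 3.3917, t(Trainee) = 3.2823.
Expected years from Trainee to Manager: 3.2823.

3.2823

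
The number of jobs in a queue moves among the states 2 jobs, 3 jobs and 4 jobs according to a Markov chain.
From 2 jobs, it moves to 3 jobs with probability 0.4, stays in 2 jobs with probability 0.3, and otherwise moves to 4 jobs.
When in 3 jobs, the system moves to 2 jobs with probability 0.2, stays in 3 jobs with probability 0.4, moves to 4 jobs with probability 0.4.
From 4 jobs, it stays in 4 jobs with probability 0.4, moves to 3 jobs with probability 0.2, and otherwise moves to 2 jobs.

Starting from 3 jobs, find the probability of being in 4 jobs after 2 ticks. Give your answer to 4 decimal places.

0.3800

Sum over the intermediate state after 1 tick:
P = P(3 jobs→2 jobs)·P(2 jobs→4 jobs) + P(3 jobs→3 jobs)·P(3 jobs→4 jobs) + P(3 jobs→4 jobs)·P(4 jobs→4 jobs)
  = 0.2×0.3 + 0.4×0.4 + 0.4×0.4
  = 0.0600 + 0.1600 + 0.1600 = 0.3800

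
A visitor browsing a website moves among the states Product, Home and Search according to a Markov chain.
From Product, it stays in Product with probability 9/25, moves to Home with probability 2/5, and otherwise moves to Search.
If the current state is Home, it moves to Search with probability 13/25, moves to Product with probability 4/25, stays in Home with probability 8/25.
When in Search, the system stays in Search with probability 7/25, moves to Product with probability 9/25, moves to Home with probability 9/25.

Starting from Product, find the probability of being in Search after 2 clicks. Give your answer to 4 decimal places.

0.3616

Sum over the intermediate state after 1 click:
P = P(Product→Product)·P(Product→Search) + P(Product→Home)·P(Home→Search) + P(Product→Search)·P(Search→Search)
  = 0.36×0.24 + 0.4×0.52 + 0.24×0.28
  = 0.0864 + 0.2080 + 0.0672 = 0.3616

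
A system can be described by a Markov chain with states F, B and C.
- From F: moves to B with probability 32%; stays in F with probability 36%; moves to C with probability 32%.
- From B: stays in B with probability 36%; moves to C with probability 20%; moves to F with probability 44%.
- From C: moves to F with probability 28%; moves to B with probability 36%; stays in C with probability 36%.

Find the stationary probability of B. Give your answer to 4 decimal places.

Let the stationary distribution be π with π = πP and π_1 + π_2 + π_3 = 1.
π_1 = 0.36·π_1 + 0.44·π_2 + 0.28·π_3
π_2 = 0.32·π_1 + 0.36·π_2 + 0.36·π_3
Solving with the normalization constraint gives π = (0.3644, 0.3454, 0.2902).
So the stationary probability of B is 0.3454.

0.3454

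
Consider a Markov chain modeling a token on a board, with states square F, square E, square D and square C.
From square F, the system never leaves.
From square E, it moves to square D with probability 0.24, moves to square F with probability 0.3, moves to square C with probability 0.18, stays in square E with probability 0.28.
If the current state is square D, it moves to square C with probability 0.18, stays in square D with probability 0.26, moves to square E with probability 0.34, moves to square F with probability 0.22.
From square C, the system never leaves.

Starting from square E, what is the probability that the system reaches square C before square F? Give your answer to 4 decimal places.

Let h(s) be the probability of absorption at square C starting from transient state s. Then h(square C) = 1 and h(square F) = 0. By first-step analysis:
h(square E) = 0.3·0 + 0.28·h(square E) + 0.24·h(square D) + 0.18·1
h(square D) = 0.22·0 + 0.34·h(square E) + 0.26·h(square D) + 0.18·1
Solving: h(square E) = 0.3910, h(square D) = 0.4229.
Starting from square E, the probability is 0.3910.

0.3910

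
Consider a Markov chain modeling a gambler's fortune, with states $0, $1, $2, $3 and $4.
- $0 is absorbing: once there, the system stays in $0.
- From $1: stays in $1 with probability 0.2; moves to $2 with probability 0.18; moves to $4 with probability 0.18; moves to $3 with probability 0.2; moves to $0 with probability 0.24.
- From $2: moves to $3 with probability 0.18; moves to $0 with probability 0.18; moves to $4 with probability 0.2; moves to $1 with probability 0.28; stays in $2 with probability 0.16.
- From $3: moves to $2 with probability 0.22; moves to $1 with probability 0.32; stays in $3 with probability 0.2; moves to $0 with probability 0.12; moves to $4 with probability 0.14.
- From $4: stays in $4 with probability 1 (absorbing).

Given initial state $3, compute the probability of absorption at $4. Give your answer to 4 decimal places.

Let h(s) be the probability of absorption at $4 starting from transient state s. Then h($4) = 1 and h($0) = 0. By first-step analysis:
h($1) = 0.24·0 + 0.2·h($1) + 0.18·h($2) + 0.2·h($3) + 0.18·1
h($2) = 0.18·0 + 0.28·h($1) + 0.16·h($2) + 0.18·h($3) + 0.2·1
h($3) = 0.12·0 + 0.32·h($1) + 0.22·h($2) + 0.2·h($3) + 0.14·1
Solving: h($1) = 0.4612, h($2) = 0.4982, h($3) = 0.4965.
Starting from $3, the probability is 0.4965.

0.4965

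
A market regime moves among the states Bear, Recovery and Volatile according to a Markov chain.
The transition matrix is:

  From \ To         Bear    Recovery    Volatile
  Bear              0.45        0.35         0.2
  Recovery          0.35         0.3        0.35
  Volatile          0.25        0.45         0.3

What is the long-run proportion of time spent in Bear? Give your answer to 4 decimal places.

0.3575

Let the stationary distribution be π with π = πP and π_1 + π_2 + π_3 = 1.
π_1 = 0.45·π_1 + 0.35·π_2 + 0.25·π_3
π_2 = 0.35·π_1 + 0.3·π_2 + 0.45·π_3
Solving with the normalization constraint gives π = (0.3575, 0.3602, 0.2823).
So the stationary probability of Bear is 0.3575.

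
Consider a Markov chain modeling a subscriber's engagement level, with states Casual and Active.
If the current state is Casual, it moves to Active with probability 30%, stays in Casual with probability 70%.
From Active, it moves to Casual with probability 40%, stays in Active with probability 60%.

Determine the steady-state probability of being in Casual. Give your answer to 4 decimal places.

0.5714

Let the stationary distribution be π with π = πP and π_1 + π_2 = 1.
π_1 = 0.7·π_1 + 0.4·π_2
Solving with the normalization constraint gives π = (0.5714, 0.4286).
So the stationary probability of Casual is 0.5714.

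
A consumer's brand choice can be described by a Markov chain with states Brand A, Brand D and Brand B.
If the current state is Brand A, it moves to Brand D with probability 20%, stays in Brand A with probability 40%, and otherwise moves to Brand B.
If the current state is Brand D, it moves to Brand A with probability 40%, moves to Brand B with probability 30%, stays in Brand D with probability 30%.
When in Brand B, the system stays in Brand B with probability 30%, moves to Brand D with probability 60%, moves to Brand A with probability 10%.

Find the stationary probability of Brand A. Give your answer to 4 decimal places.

0.3010

Let the stationary distribution be π with π = πP and π_1 + π_2 + π_3 = 1.
π_1 = 0.4·π_1 + 0.4·π_2 + 0.1·π_3
π_2 = 0.2·π_1 + 0.3·π_2 + 0.6·π_3
Solving with the normalization constraint gives π = (0.3010, 0.3689, 0.3301).
So the stationary probability of Brand A is 0.3010.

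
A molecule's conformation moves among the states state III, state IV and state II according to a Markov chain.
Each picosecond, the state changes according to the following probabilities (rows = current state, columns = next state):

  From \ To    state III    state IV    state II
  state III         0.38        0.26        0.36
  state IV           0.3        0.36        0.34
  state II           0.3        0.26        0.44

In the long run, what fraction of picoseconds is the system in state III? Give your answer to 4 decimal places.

0.3261

Let the stationary distribution be π with π = πP and π_1 + π_2 + π_3 = 1.
π_1 = 0.38·π_1 + 0.3·π_2 + 0.3·π_3
π_2 = 0.26·π_1 + 0.36·π_2 + 0.26·π_3
Solving with the normalization constraint gives π = (0.3261, 0.2889, 0.3850).
So the stationary probability of state III is 0.3261.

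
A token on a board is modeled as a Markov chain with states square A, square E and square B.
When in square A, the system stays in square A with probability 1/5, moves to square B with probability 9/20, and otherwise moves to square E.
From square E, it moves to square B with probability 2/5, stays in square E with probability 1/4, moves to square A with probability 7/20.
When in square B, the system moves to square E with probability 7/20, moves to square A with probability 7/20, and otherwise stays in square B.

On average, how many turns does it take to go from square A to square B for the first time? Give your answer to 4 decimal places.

Let t(s) be the expected number of turns to first reach square B from state s, with t(square B) = 0. Conditioning on the first turn:
t(square A) = 1 + 0.2·t(square A) + 0.35·t(square E)
t(square E) = 1 + 0.35·t(square A) + 0.25·t(square E)
Solving: t(square A) = 2.3037, t(square E) = 2.4084.
Expected turns from square A to square B: 2.3037.

2.3037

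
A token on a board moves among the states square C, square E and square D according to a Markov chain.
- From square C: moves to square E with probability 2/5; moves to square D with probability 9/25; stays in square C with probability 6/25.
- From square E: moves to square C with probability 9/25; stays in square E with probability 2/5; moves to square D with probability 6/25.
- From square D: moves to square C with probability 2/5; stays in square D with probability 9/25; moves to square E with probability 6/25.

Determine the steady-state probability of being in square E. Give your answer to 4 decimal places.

Let the stationary distribution be π with π = πP and π_1 + π_2 + π_3 = 1.
π_1 = 0.24·π_1 + 0.36·π_2 + 0.4·π_3
π_2 = 0.4·π_1 + 0.4·π_2 + 0.24·π_3
Solving with the normalization constraint gives π = (0.3328, 0.3491, 0.3181).
So the stationary probability of square E is 0.3491.

0.3491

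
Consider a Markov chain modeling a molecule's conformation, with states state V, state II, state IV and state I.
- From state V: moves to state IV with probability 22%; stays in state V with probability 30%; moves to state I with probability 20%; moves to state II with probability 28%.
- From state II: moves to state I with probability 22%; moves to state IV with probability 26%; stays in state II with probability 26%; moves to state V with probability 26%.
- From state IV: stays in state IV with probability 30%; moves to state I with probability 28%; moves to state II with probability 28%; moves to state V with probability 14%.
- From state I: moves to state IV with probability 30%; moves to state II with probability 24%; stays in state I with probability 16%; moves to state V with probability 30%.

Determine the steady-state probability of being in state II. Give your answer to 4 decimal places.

0.2660

Let the stationary distribution be π with π = πP and π_1 + π_2 + π_3 + π_4 = 1.
π_1 = 0.3·π_1 + 0.26·π_2 + 0.14·π_3 + 0.3·π_4
π_2 = 0.28·π_1 + 0.26·π_2 + 0.28·π_3 + 0.24·π_4
π_3 = 0.22·π_1 + 0.26·π_2 + 0.3·π_3 + 0.3·π_4
Solving with the normalization constraint gives π = (0.2462, 0.2660, 0.2697, 0.2182).
So the stationary probability of state II is 0.2660.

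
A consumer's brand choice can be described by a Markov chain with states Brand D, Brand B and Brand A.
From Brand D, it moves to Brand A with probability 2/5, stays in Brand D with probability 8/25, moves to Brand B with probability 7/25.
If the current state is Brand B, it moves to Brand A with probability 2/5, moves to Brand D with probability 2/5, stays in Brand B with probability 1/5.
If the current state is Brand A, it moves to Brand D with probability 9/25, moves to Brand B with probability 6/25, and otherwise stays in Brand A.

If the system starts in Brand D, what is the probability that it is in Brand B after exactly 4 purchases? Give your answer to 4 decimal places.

0.2444

Propagate the distribution vector 4 purchases from Brand D.
After 0 purchases: (1.0000, 0.0000, 0.0000)
After 1 purchase: (0.3200, 0.2800, 0.4000)
After 2 purchases: (0.3584, 0.2416, 0.4000)
After 3 purchases: (0.3553, 0.2447, 0.4000)
After 4 purchases: (0.3556, 0.2444, 0.4000)
P(in Brand B after 4 purchases) = 0.2444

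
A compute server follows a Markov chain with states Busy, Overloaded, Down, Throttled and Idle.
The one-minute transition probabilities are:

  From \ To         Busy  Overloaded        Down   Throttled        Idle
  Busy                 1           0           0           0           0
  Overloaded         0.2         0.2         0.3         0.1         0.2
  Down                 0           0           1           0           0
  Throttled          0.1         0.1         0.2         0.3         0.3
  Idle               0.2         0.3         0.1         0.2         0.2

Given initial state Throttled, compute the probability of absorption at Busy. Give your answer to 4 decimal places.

0.4273

Let h(s) be the probability of absorption at Busy starting from transient state s. Then h(Busy) = 1 and h(Down) = 0. By first-step analysis:
h(Overloaded) = 0.2·1 + 0.2·h(Overloaded) + 0.3·0 + 0.1·h(Throttled) + 0.2·h(Idle)
h(Throttled) = 0.1·1 + 0.1·h(Overloaded) + 0.2·0 + 0.3·h(Throttled) + 0.3·h(Idle)
h(Idle) = 0.2·1 + 0.3·h(Overloaded) + 0.1·0 + 0.2·h(Throttled) + 0.2·h(Idle)
Solving: h(Overloaded) = 0.4332, h(Throttled) = 0.4273, h(Idle) = 0.5193.
Starting from Throttled, the probability is 0.4273.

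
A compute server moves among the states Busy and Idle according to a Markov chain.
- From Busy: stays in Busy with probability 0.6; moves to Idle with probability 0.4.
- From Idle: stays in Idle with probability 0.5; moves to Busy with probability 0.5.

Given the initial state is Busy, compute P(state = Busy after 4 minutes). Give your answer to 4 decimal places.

0.5556

Propagate the distribution vector 4 minutes from Busy.
After 0 minutes: (1.0000, 0.0000)
After 1 minute: (0.6000, 0.4000)
After 2 minutes: (0.5600, 0.4400)
After 3 minutes: (0.5560, 0.4440)
After 4 minutes: (0.5556, 0.4444)
P(in Busy after 4 minutes) = 0.5556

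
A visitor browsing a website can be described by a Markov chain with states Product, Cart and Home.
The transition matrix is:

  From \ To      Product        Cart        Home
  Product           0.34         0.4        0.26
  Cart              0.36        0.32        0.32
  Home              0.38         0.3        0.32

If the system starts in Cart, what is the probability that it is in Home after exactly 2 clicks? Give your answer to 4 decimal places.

0.2984

Sum over the intermediate state after 1 click:
P = P(Cart→Product)·P(Product→Home) + P(Cart→Cart)·P(Cart→Home) + P(Cart→Home)·P(Home→Home)
  = 0.36×0.26 + 0.32×0.32 + 0.32×0.32
  = 0.0936 + 0.1024 + 0.1024 = 0.2984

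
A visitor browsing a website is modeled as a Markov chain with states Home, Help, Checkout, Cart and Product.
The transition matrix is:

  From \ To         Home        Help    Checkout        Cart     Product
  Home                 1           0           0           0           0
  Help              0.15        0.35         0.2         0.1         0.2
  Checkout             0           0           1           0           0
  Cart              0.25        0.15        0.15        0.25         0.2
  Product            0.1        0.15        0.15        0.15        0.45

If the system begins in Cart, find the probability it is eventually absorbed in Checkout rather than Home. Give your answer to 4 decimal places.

Let h(s) be the probability of absorption at Checkout starting from transient state s. Then h(Checkout) = 1 and h(Home) = 0. By first-step analysis:
h(Help) = 0.15·0 + 0.35·h(Help) + 0.2·1 + 0.1·h(Cart) + 0.2·h(Product)
h(Cart) = 0.25·0 + 0.15·h(Help) + 0.15·1 + 0.25·h(Cart) + 0.2·h(Product)
h(Product) = 0.1·0 + 0.15·h(Help) + 0.15·1 + 0.15·h(Cart) + 0.45·h(Product)
Solving: h(Help) = 0.5455, h(Cart) = 0.4545, h(Product) = 0.5455.
Starting from Cart, the probability is 0.4545.

0.4545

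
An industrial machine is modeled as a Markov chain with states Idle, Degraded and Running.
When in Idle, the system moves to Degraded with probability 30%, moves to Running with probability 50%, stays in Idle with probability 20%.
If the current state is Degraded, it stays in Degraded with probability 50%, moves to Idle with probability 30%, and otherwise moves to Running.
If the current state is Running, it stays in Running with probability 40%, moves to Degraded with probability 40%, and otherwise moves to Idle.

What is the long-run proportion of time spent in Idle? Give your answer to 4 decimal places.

0.2418

Let the stationary distribution be π with π = πP and π_1 + π_2 + π_3 = 1.
π_1 = 0.2·π_1 + 0.3·π_2 + 0.2·π_3
π_2 = 0.3·π_1 + 0.5·π_2 + 0.4·π_3
Solving with the normalization constraint gives π = (0.2418, 0.4176, 0.3407).
So the stationary probability of Idle is 0.2418.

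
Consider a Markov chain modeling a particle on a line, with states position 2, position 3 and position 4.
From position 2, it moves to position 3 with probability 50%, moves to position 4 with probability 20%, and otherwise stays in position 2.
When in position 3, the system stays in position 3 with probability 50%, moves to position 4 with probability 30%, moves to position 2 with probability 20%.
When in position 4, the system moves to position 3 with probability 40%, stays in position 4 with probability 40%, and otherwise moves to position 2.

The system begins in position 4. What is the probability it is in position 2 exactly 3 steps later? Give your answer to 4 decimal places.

Propagate the distribution vector 3 steps from position 4.
After 0 steps: (0.0000, 0.0000, 1.0000)
After 1 step: (0.2000, 0.4000, 0.4000)
After 2 steps: (0.2200, 0.4600, 0.3200)
After 3 steps: (0.2220, 0.4680, 0.3100)
P(in position 2 after 3 steps) = 0.2220

0.2220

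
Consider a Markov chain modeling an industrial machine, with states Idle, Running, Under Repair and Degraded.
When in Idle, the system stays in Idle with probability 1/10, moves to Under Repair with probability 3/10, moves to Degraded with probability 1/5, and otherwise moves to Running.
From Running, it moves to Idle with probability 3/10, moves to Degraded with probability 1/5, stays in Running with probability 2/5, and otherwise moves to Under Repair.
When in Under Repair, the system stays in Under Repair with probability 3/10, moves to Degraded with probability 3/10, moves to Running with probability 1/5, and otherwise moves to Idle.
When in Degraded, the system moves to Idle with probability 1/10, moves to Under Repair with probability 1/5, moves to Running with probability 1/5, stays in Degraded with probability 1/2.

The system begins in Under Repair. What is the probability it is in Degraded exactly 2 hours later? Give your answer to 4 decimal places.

Propagate the distribution vector 2 hours from Under Repair.
After 0 hours: (0.0000, 0.0000, 1.0000, 0.0000)
After 1 hour: (0.2000, 0.2000, 0.3000, 0.3000)
After 2 hours: (0.1700, 0.2800, 0.2300, 0.3200)
P(in Degraded after 2 hours) = 0.3200

0.3200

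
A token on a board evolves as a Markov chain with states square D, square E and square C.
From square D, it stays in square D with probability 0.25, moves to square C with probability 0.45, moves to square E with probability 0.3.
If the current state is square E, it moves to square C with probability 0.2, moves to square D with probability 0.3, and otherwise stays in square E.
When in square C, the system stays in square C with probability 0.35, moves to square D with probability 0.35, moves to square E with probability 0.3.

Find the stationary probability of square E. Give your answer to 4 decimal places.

Let the stationary distribution be π with π = πP and π_1 + π_2 + π_3 = 1.
π_1 = 0.25·π_1 + 0.3·π_2 + 0.35·π_3
π_2 = 0.3·π_1 + 0.5·π_2 + 0.3·π_3
Solving with the normalization constraint gives π = (0.3011, 0.3750, 0.3239).
So the stationary probability of square E is 0.3750.

0.3750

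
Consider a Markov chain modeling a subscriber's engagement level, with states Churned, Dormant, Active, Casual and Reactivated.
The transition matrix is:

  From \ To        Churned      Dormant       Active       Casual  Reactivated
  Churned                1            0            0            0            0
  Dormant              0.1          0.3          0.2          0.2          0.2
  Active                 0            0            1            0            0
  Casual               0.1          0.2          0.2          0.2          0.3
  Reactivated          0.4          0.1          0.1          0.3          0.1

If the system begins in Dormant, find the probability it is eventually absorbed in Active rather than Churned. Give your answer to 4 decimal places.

0.5283

Let h(s) be the probability of absorption at Active starting from transient state s. Then h(Active) = 1 and h(Churned) = 0. By first-step analysis:
h(Dormant) = 0.1·0 + 0.3·h(Dormant) + 0.2·1 + 0.2·h(Casual) + 0.2·h(Reactivated)
h(Casual) = 0.1·0 + 0.2·h(Dormant) + 0.2·1 + 0.2·h(Casual) + 0.3·h(Reactivated)
h(Reactivated) = 0.4·0 + 0.1·h(Dormant) + 0.1·1 + 0.3·h(Casual) + 0.1·h(Reactivated)
Solving: h(Dormant) = 0.5283, h(Casual) = 0.5094, h(Reactivated) = 0.3396.
Starting from Dormant, the probability is 0.5283.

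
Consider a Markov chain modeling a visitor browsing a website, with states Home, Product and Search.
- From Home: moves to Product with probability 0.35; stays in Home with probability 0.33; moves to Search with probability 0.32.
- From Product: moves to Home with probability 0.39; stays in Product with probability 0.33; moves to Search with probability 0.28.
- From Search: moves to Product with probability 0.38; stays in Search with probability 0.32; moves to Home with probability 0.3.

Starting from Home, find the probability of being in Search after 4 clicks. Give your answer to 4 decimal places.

0.3059

Propagate the distribution vector 4 clicks from Home.
After 0 clicks: (1.0000, 0.0000, 0.0000)
After 1 click: (0.3300, 0.3500, 0.3200)
After 2 clicks: (0.3414, 0.3526, 0.3060)
After 3 clicks: (0.3420, 0.3521, 0.3059)
After 4 clicks: (0.3420, 0.3521, 0.3059)
P(in Search after 4 clicks) = 0.3059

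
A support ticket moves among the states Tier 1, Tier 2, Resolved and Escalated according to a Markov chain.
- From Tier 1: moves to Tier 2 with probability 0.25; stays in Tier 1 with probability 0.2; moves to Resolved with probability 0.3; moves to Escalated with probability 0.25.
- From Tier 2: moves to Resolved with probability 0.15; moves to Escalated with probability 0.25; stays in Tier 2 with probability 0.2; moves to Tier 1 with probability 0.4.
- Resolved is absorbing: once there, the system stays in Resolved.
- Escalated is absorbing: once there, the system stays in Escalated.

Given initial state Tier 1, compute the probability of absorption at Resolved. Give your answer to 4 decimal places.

Let h(s) be the probability of absorption at Resolved starting from transient state s. Then h(Resolved) = 1 and h(Escalated) = 0. By first-step analysis:
h(Tier 1) = 0.2·h(Tier 1) + 0.25·h(Tier 2) + 0.3·1 + 0.25·0
h(Tier 2) = 0.4·h(Tier 1) + 0.2·h(Tier 2) + 0.15·1 + 0.25·0
Solving: h(Tier 1) = 0.5139, h(Tier 2) = 0.4444.
Starting from Tier 1, the probability is 0.5139.

0.5139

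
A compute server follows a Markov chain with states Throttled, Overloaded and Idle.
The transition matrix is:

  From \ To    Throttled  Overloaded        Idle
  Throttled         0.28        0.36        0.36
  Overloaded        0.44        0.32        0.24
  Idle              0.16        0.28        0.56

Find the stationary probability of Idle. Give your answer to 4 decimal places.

Let the stationary distribution be π with π = πP and π_1 + π_2 + π_3 = 1.
π_1 = 0.28·π_1 + 0.44·π_2 + 0.16·π_3
π_2 = 0.36·π_1 + 0.32·π_2 + 0.28·π_3
Solving with the normalization constraint gives π = (0.2821, 0.3152, 0.4027).
So the stationary probability of Idle is 0.4027.

0.4027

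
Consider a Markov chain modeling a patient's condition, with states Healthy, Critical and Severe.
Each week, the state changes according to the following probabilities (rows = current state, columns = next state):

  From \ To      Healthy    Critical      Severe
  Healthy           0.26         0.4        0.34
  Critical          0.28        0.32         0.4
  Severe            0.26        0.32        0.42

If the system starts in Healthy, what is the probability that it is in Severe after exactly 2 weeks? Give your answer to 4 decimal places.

0.3912

Sum over the intermediate state after 1 week:
P = P(Healthy→Healthy)·P(Healthy→Severe) + P(Healthy→Critical)·P(Critical→Severe) + P(Healthy→Severe)·P(Severe→Severe)
  = 0.26×0.34 + 0.4×0.4 + 0.34×0.42
  = 0.0884 + 0.1600 + 0.1428 = 0.3912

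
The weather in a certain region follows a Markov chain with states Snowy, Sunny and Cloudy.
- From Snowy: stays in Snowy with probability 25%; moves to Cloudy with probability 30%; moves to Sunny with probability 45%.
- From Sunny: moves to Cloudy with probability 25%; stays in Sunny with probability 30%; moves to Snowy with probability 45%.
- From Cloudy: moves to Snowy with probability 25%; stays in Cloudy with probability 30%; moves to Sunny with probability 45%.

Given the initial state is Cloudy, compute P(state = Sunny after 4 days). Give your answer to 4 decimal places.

Propagate the distribution vector 4 days from Cloudy.
After 0 days: (0.0000, 0.0000, 1.0000)
After 1 day: (0.2500, 0.4500, 0.3000)
After 2 days: (0.3400, 0.3825, 0.2775)
After 3 days: (0.3265, 0.3926, 0.2809)
After 4 days: (0.3285, 0.3911, 0.2804)
P(in Sunny after 4 days) = 0.3911

0.3911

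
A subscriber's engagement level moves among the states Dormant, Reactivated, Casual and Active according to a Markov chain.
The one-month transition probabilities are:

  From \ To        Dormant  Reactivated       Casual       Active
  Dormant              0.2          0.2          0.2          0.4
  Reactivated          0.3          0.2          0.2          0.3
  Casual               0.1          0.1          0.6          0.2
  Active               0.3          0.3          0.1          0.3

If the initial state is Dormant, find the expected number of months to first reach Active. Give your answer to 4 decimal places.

Let t(s) be the expected number of months to first reach Active from state s, with t(Active) = 0. Conditioning on the first month:
t(Dormant) = 1 + 0.2·t(Dormant) + 0.2·t(Reactivated) + 0.2·t(Casual)
t(Reactivated) = 1 + 0.3·t(Dormant) + 0.2·t(Reactivated) + 0.2·t(Casual)
t(Casual) = 1 + 0.1·t(Dormant) + 0.1·t(Reactivated) + 0.6·t(Casual)
Solving: t(Dormant) = 3.1579, t(Reactivated) = 3.4737, t(Casual) = 4.1579.
Expected months from Dormant to Active: 3.1579.

3.1579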